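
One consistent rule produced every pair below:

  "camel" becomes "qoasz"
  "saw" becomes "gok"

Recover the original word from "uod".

Compare letters: c→q is +14, a→o is +14, m→a is +14 — a constant shift. This is a Caesar cipher with shift 14.
Undoing it on uod: u−14=g, o−14=a, d−14=p.

gap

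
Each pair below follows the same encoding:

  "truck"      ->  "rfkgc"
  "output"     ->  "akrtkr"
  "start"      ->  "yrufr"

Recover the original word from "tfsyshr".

t(19)→r(17) and r(17)→f(5) fit y≡19x+20 (mod 26); the inverse of 19 mod 26 is 11. This is an affine cipher: with a=0,…,z=25, each position x becomes (19x+20) mod 26.
Decoding tfsyshr: t(19)→11·(19−20)≡15=p; f(5)→11·(5−20)≡17=r; s(18)→11·(18−20)≡4=e; y(24)→11·(24−20)≡18=s; s(18)→11·(18−20)≡4=e; h(7)→11·(7−20)≡13=n; r(17)→11·(17−20)≡19=t (all mod 26).

present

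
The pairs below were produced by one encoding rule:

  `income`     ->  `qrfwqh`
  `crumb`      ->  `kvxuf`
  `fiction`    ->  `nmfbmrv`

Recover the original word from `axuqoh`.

strike

Shifts by position in income: pos 0: i→q (+8), pos 1: n→r (+4), pos 2: c→f (+3), pos 3: o→w (+8), pos 4: m→q (+4), pos 5: e→h (+3) — repeating every 3. The shifts repeat in a cycle of length 3: positions 0,1,… shift by +8, +4, +3, then the pattern repeats.
Reversing it on axuqoh: a−8=s, x−4=t, u−3=r, q−8=i, o−4=k, h−3=e.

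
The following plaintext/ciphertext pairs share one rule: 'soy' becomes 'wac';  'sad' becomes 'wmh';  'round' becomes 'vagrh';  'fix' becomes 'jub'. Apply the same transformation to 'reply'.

The shift depends on letter class: consonant s→w is +4, but vowel o→a is +12. The rule splits by letter class: vowels +12, consonants +4.
For reply: r(cons)+4=v, e(vowel)+12=q, p(cons)+4=t, l(cons)+4=p, y(cons)+4=c.

vqtpc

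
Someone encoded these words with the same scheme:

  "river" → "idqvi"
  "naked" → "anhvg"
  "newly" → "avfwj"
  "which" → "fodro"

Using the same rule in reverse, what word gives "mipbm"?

This is an affine cipher: with a=0,…,z=25, each position x becomes (15x+13) mod 26.
Decoding mipbm: m(12)→7·(12−13)≡19=t; i(8)→7·(8−13)≡17=r; p(15)→7·(15−13)≡14=o; b(1)→7·(1−13)≡20=u; m(12)→7·(12−13)≡19=t (all mod 26).

trout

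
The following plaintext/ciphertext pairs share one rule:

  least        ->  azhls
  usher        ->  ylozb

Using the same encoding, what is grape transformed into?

The output letters match the input read backwards, each shifted +7: least reversed is tsael. The word is reversed, then every letter is shifted forward by 7.
For grape: reverse → eparg; then shift: e+7=l, p+7=w, a+7=h, r+7=y, g+7=n.

lwhyn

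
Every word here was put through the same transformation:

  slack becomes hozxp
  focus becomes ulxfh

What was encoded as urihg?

Each letter is replaced by its mirror in the alphabet: a↔z, b↔y, c↔x, and so on (the Atbash cipher).
Undoing it on urihg: u↔f, r↔i, i↔r, h↔s, g↔t.

first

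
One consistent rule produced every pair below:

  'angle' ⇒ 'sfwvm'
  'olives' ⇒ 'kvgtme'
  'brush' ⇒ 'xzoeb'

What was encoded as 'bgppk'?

hippo

Treating letters as 0–25, the rule is x ↦ 5x + 18 (mod 26).
Reversing it on bgppk: b(1)→21·(1−18)≡7=h; g(6)→21·(6−18)≡8=i; p(15)→21·(15−18)≡15=p; p(15)→21·(15−18)≡15=p; k(10)→21·(10−18)≡14=o (all mod 26).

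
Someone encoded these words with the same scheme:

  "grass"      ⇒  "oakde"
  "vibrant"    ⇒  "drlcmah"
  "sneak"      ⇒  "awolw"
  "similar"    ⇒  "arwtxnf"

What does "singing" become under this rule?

In grass: g→o is +8, r→a is +9, a→k is +10, s→d is +11 — the shift increases by 1 each position. Letter i (0-indexed) is shifted by i+8, so successive shifts are 8, 9, 10, ….
Applying it to singing: s+8=a, i+9=r, n+10=x, g+11=r, i+12=u, n+13=a, g+14=u.

arxruau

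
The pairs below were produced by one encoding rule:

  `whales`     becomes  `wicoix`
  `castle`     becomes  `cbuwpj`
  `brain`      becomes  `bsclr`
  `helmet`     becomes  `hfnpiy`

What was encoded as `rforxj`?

In whales: w→w is +0, h→i is +1, a→c is +2, l→o is +3 — the shift increases by 1 each position. Each letter shifts forward by its position index (0, 1, 2, …) — the shift grows by one for each successive letter.
Reversing it on rforxj: r−0=r, f−1=e, o−2=m, r−3=o, x−4=t, j−5=e.

remote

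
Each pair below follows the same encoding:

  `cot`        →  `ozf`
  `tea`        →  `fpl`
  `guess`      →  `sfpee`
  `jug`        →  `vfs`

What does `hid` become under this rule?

The shift depends on letter class: consonant c→o is +12, but vowel o→z is +11. The rule splits by letter class: vowels +11, consonants +12.
For hid: h(cons)+12=t, i(vowel)+11=t, d(cons)+12=p.

ttp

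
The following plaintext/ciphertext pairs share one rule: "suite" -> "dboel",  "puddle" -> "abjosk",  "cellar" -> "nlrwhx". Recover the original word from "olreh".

Shifts by position in suite: pos 0: s→d (+11), pos 1: u→b (+7), pos 2: i→o (+6), pos 3: t→e (+11), pos 4: e→l (+7) — repeating every 3. It's a Vigenère-style cipher with numeric key [11,7,6]: position i shifts by key[i mod 3].
Decoding olreh: o−11=d, l−7=e, r−6=l, e−11=t, h−7=a.

delta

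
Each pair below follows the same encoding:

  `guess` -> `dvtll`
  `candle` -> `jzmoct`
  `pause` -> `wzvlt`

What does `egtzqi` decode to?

Each letter's alphabet position (a=0..z=25) is mapped through 5·x+25 mod 26 — an affine cipher.
Reversing it on egtzqi: e(4)→21·(4−25)≡1=b; g(6)→21·(6−25)≡17=r; t(19)→21·(19−25)≡4=e; z(25)→21·(25−25)≡0=a; q(16)→21·(16−25)≡19=t; i(8)→21·(8−25)≡7=h (all mod 26).

breath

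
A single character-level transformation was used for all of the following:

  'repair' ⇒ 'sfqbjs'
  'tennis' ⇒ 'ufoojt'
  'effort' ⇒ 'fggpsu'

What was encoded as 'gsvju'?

fruit

This is a Caesar cipher with shift 1.
Reversing it on gsvju: g−1=f, s−1=r, v−1=u, j−1=i, u−1=t.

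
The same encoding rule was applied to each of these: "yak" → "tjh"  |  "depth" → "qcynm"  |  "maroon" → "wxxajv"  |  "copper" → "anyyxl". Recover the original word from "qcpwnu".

length

The output letters match the input read backwards, each shifted +9: yak reversed is kay. Read the word backwards and shift each letter +9.
Undoing it on qcpwnu: shift back: q−9=h, c−9=t, p−9=g, w−9=n, n−9=e, u−9=l → htgnel; then reverse → length.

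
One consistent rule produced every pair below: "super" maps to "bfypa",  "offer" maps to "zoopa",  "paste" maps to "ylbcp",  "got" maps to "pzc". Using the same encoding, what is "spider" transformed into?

The shift depends on letter class: consonant s→b is +9, but vowel u→f is +11. The rule splits by letter class: vowels +11, consonants +9.
On spider: s(cons)+9=b, p(cons)+9=y, i(vowel)+11=t, d(cons)+9=m, e(vowel)+11=p, r(cons)+9=a.

bytmpa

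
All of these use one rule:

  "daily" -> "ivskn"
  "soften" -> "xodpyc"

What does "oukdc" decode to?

stake

The output letters match the input read backwards, each shifted +10: daily reversed is yliad. The word is reversed, then every letter is shifted forward by 10.
Reversing it on oukdc: shift back: o−10=e, u−10=k, k−10=a, d−10=t, c−10=s → ekats; then reverse → stake.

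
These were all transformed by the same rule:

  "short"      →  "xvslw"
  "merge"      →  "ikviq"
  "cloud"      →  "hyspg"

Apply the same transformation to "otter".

The word is reversed, then every letter is shifted forward by 4.
On otter: reverse → retto; then shift: r+4=v, e+4=i, t+4=x, t+4=x, o+4=s.

vixxs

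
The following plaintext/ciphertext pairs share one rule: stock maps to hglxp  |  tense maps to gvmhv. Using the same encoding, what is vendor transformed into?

evmwli

Each pair mirrors across the alphabet (s↔h, t↔g, o↔l): positions sum to 25. This is the alphabet-reversal cipher (Atbash): a becomes z, b becomes y, etc.
Applying it to vendor: v↔e, e↔v, n↔m, d↔w, o↔l, r↔i.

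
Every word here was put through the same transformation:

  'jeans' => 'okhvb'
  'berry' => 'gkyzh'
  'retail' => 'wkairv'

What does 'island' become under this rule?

In jeans: j→o is +5, e→k is +6, a→h is +7, n→v is +8 — the shift increases by 1 each position. Each letter shifts forward by (position + 5), i.e. 5, 6, 7, … — the shift grows by one for each successive letter.
Applying it to island: i+5=n, s+6=y, l+7=s, a+8=i, n+9=w, d+10=n.

nysiwn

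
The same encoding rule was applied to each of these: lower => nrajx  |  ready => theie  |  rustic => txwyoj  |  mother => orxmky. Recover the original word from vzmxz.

twist

Each letter shifts forward by (position + 2), i.e. 2, 3, 4, … — the shift grows by one for each successive letter.
Undoing it on vzmxz: v−2=t, z−3=w, m−4=i, x−5=s, z−6=t.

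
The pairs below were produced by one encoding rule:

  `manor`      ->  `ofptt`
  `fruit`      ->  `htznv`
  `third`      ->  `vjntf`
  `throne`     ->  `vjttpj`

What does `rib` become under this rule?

tnd

The shift depends on letter class: consonant m→o is +2, but vowel a→f is +5. Two shifts are in play — +5 for a/e/i/o/u, +2 for every other letter.
Applying it to rib: r(cons)+2=t, i(vowel)+5=n, b(cons)+2=d.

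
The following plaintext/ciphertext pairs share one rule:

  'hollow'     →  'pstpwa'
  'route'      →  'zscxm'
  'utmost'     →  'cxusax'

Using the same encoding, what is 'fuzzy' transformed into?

Shifts by position in hollow: pos 0: h→p (+8), pos 1: o→s (+4), pos 2: l→t (+8), pos 3: l→p (+4) — repeating every 2. It's a Vigenère-style cipher with numeric key [8,4]: position i shifts by key[i mod 2].
Applying it to fuzzy: f+8=n, u+4=y, z+8=h, z+4=d, y+8=g.

nyhdg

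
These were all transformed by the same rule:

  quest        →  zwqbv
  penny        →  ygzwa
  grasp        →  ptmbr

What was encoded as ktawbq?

bronze

Shifts by position in quest: pos 0: q→z (+9), pos 1: u→w (+2), pos 2: e→q (+12), pos 3: s→b (+9), pos 4: t→v (+2) — repeating every 3. The shifts repeat in a cycle of length 3: positions 0,1,… shift by +9, +2, +12, then the pattern repeats.
Decoding ktawbq: k−9=b, t−2=r, a−12=o, w−9=n, b−2=z, q−12=e.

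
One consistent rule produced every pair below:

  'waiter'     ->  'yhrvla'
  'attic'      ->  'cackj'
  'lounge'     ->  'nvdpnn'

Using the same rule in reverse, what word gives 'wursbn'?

Shifts by position in waiter: pos 0: w→y (+2), pos 1: a→h (+7), pos 2: i→r (+9), pos 3: t→v (+2), pos 4: e→l (+7), pos 5: r→a (+9) — repeating every 3. It's a Vigenère-style cipher with numeric key [2,7,9]: position i shifts by key[i mod 3].
Decoding wursbn: w−2=u, u−7=n, r−9=i, s−2=q, b−7=u, n−9=e.

unique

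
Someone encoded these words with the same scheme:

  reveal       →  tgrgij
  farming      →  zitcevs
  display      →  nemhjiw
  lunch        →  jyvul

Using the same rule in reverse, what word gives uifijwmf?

catalyst

r(17)→t(19) and e(4)→g(6) fit y≡19x+8 (mod 26); the inverse of 19 mod 26 is 11. Each letter's alphabet position (a=0..z=25) is mapped through 19·x+8 mod 26 — an affine cipher.
Decoding uifijwmf: u(20)→11·(20−8)≡2=c; i(8)→11·(8−8)≡0=a; f(5)→11·(5−8)≡19=t; i(8)→11·(8−8)≡0=a; j(9)→11·(9−8)≡11=l; w(22)→11·(22−8)≡24=y; m(12)→11·(12−8)≡18=s; f(5)→11·(5−8)≡19=t (all mod 26).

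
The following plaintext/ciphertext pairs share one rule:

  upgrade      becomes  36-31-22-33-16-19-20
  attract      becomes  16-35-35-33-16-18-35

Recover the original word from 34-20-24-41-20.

Each letter is replaced by its alphabet position (a=1..z=26) + 15.
Reversing it on 34-20-24-41-20: 34→(34−15)÷1=19=s, 20→(20−15)÷1=5=e, 24→(24−15)÷1=9=i, 41→(41−15)÷1=26=z, 20→(20−15)÷1=5=e.

seize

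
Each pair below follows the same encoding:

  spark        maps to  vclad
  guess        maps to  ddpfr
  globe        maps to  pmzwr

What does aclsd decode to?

sharp

The output letters match the input read backwards, each shifted +11: spark reversed is kraps. The word is reversed, then every letter is shifted forward by 11.
Decoding aclsd: shift back: a−11=p, c−11=r, l−11=a, s−11=h, d−11=s → prahs; then reverse → sharp.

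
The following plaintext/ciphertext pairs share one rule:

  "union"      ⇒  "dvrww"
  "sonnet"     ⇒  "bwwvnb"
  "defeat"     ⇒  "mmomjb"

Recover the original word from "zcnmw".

queen

Shifts by position in union: pos 0: u→d (+9), pos 1: n→v (+8), pos 2: i→r (+9), pos 3: o→w (+8) — repeating every 2. A repeating key of period 2 is used — shifts +9, +8 over and over.
Reversing it on zcnmw: z−9=q, c−8=u, n−9=e, m−8=e, w−9=n.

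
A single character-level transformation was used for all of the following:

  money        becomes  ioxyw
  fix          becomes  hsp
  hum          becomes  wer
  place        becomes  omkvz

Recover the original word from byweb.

rumor

The word is reversed, then every letter is shifted forward by 10.
Reversing it on byweb: shift back: b−10=r, y−10=o, w−10=m, e−10=u, b−10=r → romur; then reverse → rumor.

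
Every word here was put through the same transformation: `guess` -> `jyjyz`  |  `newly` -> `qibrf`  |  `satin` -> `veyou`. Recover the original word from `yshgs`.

In guess: g→j is +3, u→y is +4, e→j is +5, s→y is +6 — the shift increases by 1 each position. The shift increases by 1 at each position, starting from +3: 3, 4, 5, ….
Reversing it on yshgs: y−3=v, s−4=o, h−5=c, g−6=a, s−7=l.

vocal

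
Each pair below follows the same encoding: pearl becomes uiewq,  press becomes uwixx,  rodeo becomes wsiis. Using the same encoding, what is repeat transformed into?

wiuiey

The rule splits by letter class: vowels +4, consonants +5.
Applying it to repeat: r(cons)+5=w, e(vowel)+4=i, p(cons)+5=u, e(vowel)+4=i, a(vowel)+4=e, t(cons)+5=y.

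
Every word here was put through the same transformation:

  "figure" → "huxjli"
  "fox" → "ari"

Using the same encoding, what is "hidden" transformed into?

qhgglk

The output letters match the input read backwards, each shifted +3: figure reversed is erugif. The word is reversed, then every letter is shifted forward by 3.
For hidden: reverse → neddih; then shift: n+3=q, e+3=h, d+3=g, d+3=g, i+3=l, h+3=k.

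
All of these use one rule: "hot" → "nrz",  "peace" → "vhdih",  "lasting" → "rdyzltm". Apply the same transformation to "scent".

The rule splits by letter class: vowels +3, consonants +6.
For scent: s(cons)+6=y, c(cons)+6=i, e(vowel)+3=h, n(cons)+6=t, t(cons)+6=z.

yihtz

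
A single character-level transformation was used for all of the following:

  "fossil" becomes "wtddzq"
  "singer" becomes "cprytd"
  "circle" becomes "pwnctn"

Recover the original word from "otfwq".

The output letters match the input read backwards, each shifted +11: fossil reversed is lissof. The word is reversed, then every letter is shifted forward by 11.
Decoding otfwq: shift back: o−11=d, t−11=i, f−11=u, w−11=l, q−11=f → diulf; then reverse → fluid.

fluid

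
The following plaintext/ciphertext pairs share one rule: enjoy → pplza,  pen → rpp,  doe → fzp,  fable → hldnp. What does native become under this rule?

plvtxp

The shift depends on letter class: consonant n→p is +2, but vowel e→p is +11. The rule splits by letter class: vowels +11, consonants +2.
Applying it to native: n(cons)+2=p, a(vowel)+11=l, t(cons)+2=v, i(vowel)+11=t, v(cons)+2=x, e(vowel)+11=p.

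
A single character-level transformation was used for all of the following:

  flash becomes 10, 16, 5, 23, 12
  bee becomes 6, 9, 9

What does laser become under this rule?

f is letter #6 and maps to 10: an offset of 4. Letters become their 1-based position plus 4 (so a→5, b→6, …).
On laser: l=12→16, a=1→5, s=19→23, e=5→9, r=18→22.

16, 5, 23, 9, 22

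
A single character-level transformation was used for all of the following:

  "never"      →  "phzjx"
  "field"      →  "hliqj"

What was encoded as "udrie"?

sandy

In never: n→p is +2, e→h is +3, v→z is +4, e→j is +5 — the shift increases by 1 each position. Each letter shifts forward by (position + 2), i.e. 2, 3, 4, … — the shift grows by one for each successive letter.
Decoding udrie: u−2=s, d−3=a, r−4=n, i−5=d, e−6=y.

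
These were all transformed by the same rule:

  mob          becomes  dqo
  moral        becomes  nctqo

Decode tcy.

war

The output letters match the input read backwards, each shifted +2: mob reversed is bom. Two steps: reverse the string, then apply a Caesar shift of +2.
Undoing it on tcy: shift back: t−2=r, c−2=a, y−2=w → raw; then reverse → war.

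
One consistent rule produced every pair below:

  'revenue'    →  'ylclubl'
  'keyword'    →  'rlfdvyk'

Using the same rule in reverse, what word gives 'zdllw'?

Compare letters: r→y is +7, e→l is +7, v→c is +7 — a constant shift. Every letter moves 7 places later in the alphabet, wrapping around z→a.
Decoding zdllw: z−7=s, d−7=w, l−7=e, l−7=e, w−7=p.

sweep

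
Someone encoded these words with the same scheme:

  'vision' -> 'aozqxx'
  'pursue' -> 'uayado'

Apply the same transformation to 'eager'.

jgnma

In vision: v→a is +5, i→o is +6, s→z is +7, i→q is +8 — the shift increases by 1 each position. Letter i (0-indexed) is shifted by i+5, so successive shifts are 5, 6, 7, ….
For eager: e+5=j, a+6=g, g+7=n, e+8=m, r+9=a.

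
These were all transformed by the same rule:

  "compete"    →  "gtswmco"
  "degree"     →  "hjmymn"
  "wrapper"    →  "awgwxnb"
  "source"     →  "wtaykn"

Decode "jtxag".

forty

In compete: c→g is +4, o→t is +5, m→s is +6, p→w is +7 — the shift increases by 1 each position. The shift increases by 1 at each position, starting from +4: 4, 5, 6, ….
Undoing it on jtxag: j−4=f, t−5=o, x−6=r, a−7=t, g−8=y.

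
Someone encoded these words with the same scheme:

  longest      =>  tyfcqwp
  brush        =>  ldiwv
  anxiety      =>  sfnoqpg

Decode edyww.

l(11)→t(19) and o(14)→y(24) fit y≡19x+18 (mod 26); the inverse of 19 mod 26 is 11. Each letter's alphabet position (a=0..z=25) is mapped through 19·x+18 mod 26 — an affine cipher.
Reversing it on edyww: e(4)→11·(4−18)≡2=c; d(3)→11·(3−18)≡17=r; y(24)→11·(24−18)≡14=o; w(22)→11·(22−18)≡18=s; w(22)→11·(22−18)≡18=s (all mod 26).

cross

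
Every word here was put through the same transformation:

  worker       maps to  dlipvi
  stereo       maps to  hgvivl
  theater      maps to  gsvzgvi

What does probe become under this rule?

kilyv

Each pair mirrors across the alphabet (w↔d, o↔l, r↔i): positions sum to 25. Each letter is replaced by its mirror in the alphabet: a↔z, b↔y, c↔x, and so on (the Atbash cipher).
Applying it to probe: p↔k, r↔i, o↔l, b↔y, e↔v.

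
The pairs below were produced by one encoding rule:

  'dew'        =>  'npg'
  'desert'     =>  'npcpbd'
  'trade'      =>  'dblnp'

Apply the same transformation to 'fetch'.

The rule splits by letter class: vowels +11, consonants +10.
Applying it to fetch: f(cons)+10=p, e(vowel)+11=p, t(cons)+10=d, c(cons)+10=m, h(cons)+10=r.

ppdmr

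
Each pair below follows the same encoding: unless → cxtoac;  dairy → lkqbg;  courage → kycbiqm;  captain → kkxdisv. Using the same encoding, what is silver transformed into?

astfmb

Shifts by position in unless: pos 0: u→c (+8), pos 1: n→x (+10), pos 2: l→t (+8), pos 3: e→o (+10) — repeating every 2. The shifts repeat in a cycle of length 2: positions 0,1,… shift by +8, +10, then the pattern repeats.
For silver: s+8=a, i+10=s, l+8=t, v+10=f, e+8=m, r+10=b.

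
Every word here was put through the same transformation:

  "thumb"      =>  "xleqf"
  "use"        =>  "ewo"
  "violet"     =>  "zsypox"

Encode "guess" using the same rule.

Two shifts are in play — +10 for a/e/i/o/u, +4 for every other letter.
Applying it to guess: g(cons)+4=k, u(vowel)+10=e, e(vowel)+10=o, s(cons)+4=w, s(cons)+4=w.

keoww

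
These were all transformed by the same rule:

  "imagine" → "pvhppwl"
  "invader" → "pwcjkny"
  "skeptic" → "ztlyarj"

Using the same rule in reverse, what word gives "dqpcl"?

white

Shifts by position in imagine: pos 0: i→p (+7), pos 1: m→v (+9), pos 2: a→h (+7), pos 3: g→p (+9) — repeating every 2. The shifts repeat in a cycle of length 2: positions 0,1,… shift by +7, +9, then the pattern repeats.
Reversing it on dqpcl: d−7=w, q−9=h, p−7=i, c−9=t, l−7=e.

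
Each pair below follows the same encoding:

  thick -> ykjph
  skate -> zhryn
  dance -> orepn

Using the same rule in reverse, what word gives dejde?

t(19)→y(24) and h(7)→k(10) fit y≡25x+17 (mod 26); the inverse of 25 mod 26 is 25. Each letter's alphabet position (a=0..z=25) is mapped through 25·x+17 mod 26 — an affine cipher.
Decoding dejde: d(3)→25·(3−17)≡14=o; e(4)→25·(4−17)≡13=n; j(9)→25·(9−17)≡8=i; d(3)→25·(3−17)≡14=o; e(4)→25·(4−17)≡13=n (all mod 26).

onion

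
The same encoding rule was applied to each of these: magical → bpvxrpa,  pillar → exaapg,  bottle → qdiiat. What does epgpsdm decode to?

paradox

Compare letters: m→b is +15, a→p is +15, g→v is +15 — a constant shift. Every letter moves 15 places later in the alphabet, wrapping around z→a.
Decoding epgpsdm: e−15=p, p−15=a, g−15=r, p−15=a, s−15=d, d−15=o, m−15=x.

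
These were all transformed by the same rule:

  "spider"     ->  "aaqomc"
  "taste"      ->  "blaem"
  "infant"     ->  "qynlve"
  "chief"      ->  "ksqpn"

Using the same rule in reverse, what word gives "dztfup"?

It's a Vigenère-style cipher with numeric key [8,11]: position i shifts by key[i mod 2].
Undoing it on dztfup: d−8=v, z−11=o, t−8=l, f−11=u, u−8=m, p−11=e.

volume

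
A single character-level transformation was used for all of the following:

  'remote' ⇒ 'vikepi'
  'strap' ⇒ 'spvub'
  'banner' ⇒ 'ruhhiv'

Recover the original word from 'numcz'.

r(17)→v(21) and e(4)→i(8) fit y≡23x+20 (mod 26); the inverse of 23 mod 26 is 17. Treating letters as 0–25, the rule is x ↦ 23x + 20 (mod 26).
Undoing it on numcz: n(13)→17·(13−20)≡11=l; u(20)→17·(20−20)≡0=a; m(12)→17·(12−20)≡20=u; c(2)→17·(2−20)≡6=g; z(25)→17·(25−20)≡7=h (all mod 26).

laugh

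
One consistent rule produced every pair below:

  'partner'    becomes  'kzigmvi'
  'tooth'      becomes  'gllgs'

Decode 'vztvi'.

Letters are reflected about the middle of the alphabet (position → 25−position): Atbash.
Decoding vztvi: v↔e, z↔a, t↔g, v↔e, i↔r.

eager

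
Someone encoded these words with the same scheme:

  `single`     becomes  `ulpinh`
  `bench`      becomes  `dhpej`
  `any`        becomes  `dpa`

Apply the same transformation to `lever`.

Vowels shift forward by 3 and consonants shift forward by 2.
Applying it to lever: l(cons)+2=n, e(vowel)+3=h, v(cons)+2=x, e(vowel)+3=h, r(cons)+2=t.

nhxht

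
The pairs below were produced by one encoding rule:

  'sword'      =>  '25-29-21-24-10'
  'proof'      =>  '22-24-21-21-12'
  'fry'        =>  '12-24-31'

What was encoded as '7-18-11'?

Letters become their 1-based position plus 6 (so a→7, b→8, …).
Reversing it on 7-18-11: 7→(7−6)÷1=1=a, 18→(18−6)÷1=12=l, 11→(11−6)÷1=5=e.

ale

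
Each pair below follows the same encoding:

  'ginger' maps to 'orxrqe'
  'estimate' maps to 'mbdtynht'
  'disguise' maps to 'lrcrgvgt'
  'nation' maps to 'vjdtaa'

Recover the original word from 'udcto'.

music

In ginger: g→o is +8, i→r is +9, n→x is +10, g→r is +11 — the shift increases by 1 each position. The shift increases by 1 at each position, starting from +8: 8, 9, 10, ….
Decoding udcto: u−8=m, d−9=u, c−10=s, t−11=i, o−12=c.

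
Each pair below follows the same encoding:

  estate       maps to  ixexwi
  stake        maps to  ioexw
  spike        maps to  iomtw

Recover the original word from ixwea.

Two steps: reverse the string, then apply a Caesar shift of +4.
Reversing it on ixwea: shift back: i−4=e, x−4=t, w−4=s, e−4=a, a−4=w → etsaw; then reverse → waste.

waste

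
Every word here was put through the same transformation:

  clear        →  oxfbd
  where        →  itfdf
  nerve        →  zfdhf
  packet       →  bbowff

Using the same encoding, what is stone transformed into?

efpzf

The shift depends on letter class: consonant c→o is +12, but vowel e→f is +1. Two shifts are in play — +1 for a/e/i/o/u, +12 for every other letter.
For stone: s(cons)+12=e, t(cons)+12=f, o(vowel)+1=p, n(cons)+12=z, e(vowel)+1=f.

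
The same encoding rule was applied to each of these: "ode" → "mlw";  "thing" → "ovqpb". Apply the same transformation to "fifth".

The word is reversed, then every letter is shifted forward by 8.
Applying it to fifth: reverse → htfif; then shift: h+8=p, t+8=b, f+8=n, i+8=q, f+8=n.

pbnqn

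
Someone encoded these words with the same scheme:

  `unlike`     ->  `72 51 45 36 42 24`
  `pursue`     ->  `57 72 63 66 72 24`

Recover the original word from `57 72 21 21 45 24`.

puddle

With a=1..z=26, the number is 3·pos + 9.
Reversing it on 57 72 21 21 45 24: 57→(57−9)÷3=16=p, 72→(72−9)÷3=21=u, 21→(21−9)÷3=4=d, 21→(21−9)÷3=4=d, 45→(45−9)÷3=12=l, 24→(24−9)÷3=5=e.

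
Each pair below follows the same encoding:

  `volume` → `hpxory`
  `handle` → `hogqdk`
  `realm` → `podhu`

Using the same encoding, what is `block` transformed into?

The output letters match the input read backwards, each shifted +3: volume reversed is emulov. The word is reversed, then every letter is shifted forward by 3.
On block: reverse → kcolb; then shift: k+3=n, c+3=f, o+3=r, l+3=o, b+3=e.

nfroe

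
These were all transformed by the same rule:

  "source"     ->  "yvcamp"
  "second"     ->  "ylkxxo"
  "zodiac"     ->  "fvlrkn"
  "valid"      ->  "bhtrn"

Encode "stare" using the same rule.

yaiao

In source: s→y is +6, o→v is +7, u→c is +8, r→a is +9 — the shift increases by 1 each position. The shift increases by 1 at each position, starting from +6: 6, 7, 8, ….
Applying it to stare: s+6=y, t+7=a, a+8=i, r+9=a, e+10=o.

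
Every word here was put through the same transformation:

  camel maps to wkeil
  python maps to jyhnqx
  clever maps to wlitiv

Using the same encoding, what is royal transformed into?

c(2)→w(22) and a(0)→k(10) fit y≡19x+10 (mod 26); the inverse of 19 mod 26 is 11. Treating letters as 0–25, the rule is x ↦ 19x + 10 (mod 26).
For royal: r(17)→19·17+10≡21=v; o(14)→19·14+10≡16=q; y(24)→19·24+10≡24=y; a(0)→19·0+10≡10=k; l(11)→19·11+10≡11=l (all mod 26).

vqykl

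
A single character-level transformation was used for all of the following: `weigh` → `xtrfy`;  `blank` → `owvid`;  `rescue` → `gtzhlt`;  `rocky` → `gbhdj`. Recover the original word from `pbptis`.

w(22)→x(23) and e(4)→t(19) fit y≡19x+21 (mod 26); the inverse of 19 mod 26 is 11. Each letter's alphabet position (a=0..z=25) is mapped through 19·x+21 mod 26 — an affine cipher.
Decoding pbptis: p(15)→11·(15−21)≡12=m; b(1)→11·(1−21)≡14=o; p(15)→11·(15−21)≡12=m; t(19)→11·(19−21)≡4=e; i(8)→11·(8−21)≡13=n; s(18)→11·(18−21)≡19=t (all mod 26).

moment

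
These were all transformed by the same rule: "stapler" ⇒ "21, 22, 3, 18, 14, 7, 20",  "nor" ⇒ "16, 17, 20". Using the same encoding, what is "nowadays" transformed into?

16, 17, 25, 3, 6, 3, 27, 21

s is letter #19 and maps to 21: an offset of 2. The number is (letter's place in the alphabet, a=1) + 2.
Applying it to nowadays: n=14→16, o=15→17, w=23→25, a=1→3, d=4→6, a=1→3, y=25→27, s=19→21.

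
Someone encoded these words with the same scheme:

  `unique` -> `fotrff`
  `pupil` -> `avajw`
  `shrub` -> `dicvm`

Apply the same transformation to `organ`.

Shifts by position in unique: pos 0: u→f (+11), pos 1: n→o (+1), pos 2: i→t (+11), pos 3: q→r (+1) — repeating every 2. It's a Vigenère-style cipher with numeric key [11,1]: position i shifts by key[i mod 2].
On organ: o+11=z, r+1=s, g+11=r, a+1=b, n+11=y.

zsrby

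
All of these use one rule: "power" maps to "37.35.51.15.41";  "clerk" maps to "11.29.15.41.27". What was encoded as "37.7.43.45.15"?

paste

p(#16)→37 and o(#15)→35: differences scale by 2, so n = 2·pos + 5. With a=1..z=26, the number is 2·pos + 5.
Reversing it on 37.7.43.45.15: 37→(37−5)÷2=16=p, 7→(7−5)÷2=1=a, 43→(43−5)÷2=19=s, 45→(45−5)÷2=20=t, 15→(15−5)÷2=5=e.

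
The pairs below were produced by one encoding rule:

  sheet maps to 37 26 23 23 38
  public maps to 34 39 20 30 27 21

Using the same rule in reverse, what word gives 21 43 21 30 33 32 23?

cyclone

The number is (letter's place in the alphabet, a=1) + 18.
Decoding 21 43 21 30 33 32 23: 21→(21−18)÷1=3=c, 43→(43−18)÷1=25=y, 21→(21−18)÷1=3=c, 30→(30−18)÷1=12=l, 33→(33−18)÷1=15=o, 32→(32−18)÷1=14=n, 23→(23−18)÷1=5=e.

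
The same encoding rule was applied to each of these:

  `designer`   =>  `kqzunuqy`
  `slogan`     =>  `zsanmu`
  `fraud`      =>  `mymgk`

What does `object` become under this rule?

The shift depends on letter class: consonant d→k is +7, but vowel e→q is +12. Two shifts are in play — +12 for a/e/i/o/u, +7 for every other letter.
For object: o(vowel)+12=a, b(cons)+7=i, j(cons)+7=q, e(vowel)+12=q, c(cons)+7=j, t(cons)+7=a.

aiqqja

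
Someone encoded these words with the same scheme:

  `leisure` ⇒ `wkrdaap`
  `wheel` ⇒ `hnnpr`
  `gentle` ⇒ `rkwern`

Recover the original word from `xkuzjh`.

Shifts by position in leisure: pos 0: l→w (+11), pos 1: e→k (+6), pos 2: i→r (+9), pos 3: s→d (+11), pos 4: u→a (+6), pos 5: r→a (+9) — repeating every 3. The shifts repeat in a cycle of length 3: positions 0,1,… shift by +11, +6, +9, then the pattern repeats.
Reversing it on xkuzjh: x−11=m, k−6=e, u−9=l, z−11=o, j−6=d, h−9=y.

melody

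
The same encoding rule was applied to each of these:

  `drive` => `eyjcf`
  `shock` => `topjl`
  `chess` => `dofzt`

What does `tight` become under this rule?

uphou

Shifts by position in drive: pos 0: d→e (+1), pos 1: r→y (+7), pos 2: i→j (+1), pos 3: v→c (+7) — repeating every 2. A repeating key of period 2 is used — shifts +1, +7 over and over.
On tight: t+1=u, i+7=p, g+1=h, h+7=o, t+1=u.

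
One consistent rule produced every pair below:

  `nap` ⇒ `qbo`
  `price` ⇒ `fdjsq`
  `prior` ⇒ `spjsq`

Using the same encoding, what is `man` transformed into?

Read the word backwards and shift each letter +1.
On man: reverse → nam; then shift: n+1=o, a+1=b, m+1=n.

obn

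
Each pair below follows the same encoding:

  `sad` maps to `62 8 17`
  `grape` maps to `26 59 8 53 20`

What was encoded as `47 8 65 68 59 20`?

Each letter becomes 3×(its alphabet position, a=1..z=26) + 5.
Undoing it on 47 8 65 68 59 20: 47→(47−5)÷3=14=n, 8→(8−5)÷3=1=a, 65→(65−5)÷3=20=t, 68→(68−5)÷3=21=u, 59→(59−5)÷3=18=r, 20→(20−5)÷3=5=e.

nature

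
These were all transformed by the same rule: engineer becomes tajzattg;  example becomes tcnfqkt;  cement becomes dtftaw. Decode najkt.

angle

e(4)→t(19) and n(13)→a(0) fit y≡21x+13 (mod 26); the inverse of 21 mod 26 is 5. Treating letters as 0–25, the rule is x ↦ 21x + 13 (mod 26).
Decoding najkt: n(13)→5·(13−13)≡0=a; a(0)→5·(0−13)≡13=n; j(9)→5·(9−13)≡6=g; k(10)→5·(10−13)≡11=l; t(19)→5·(19−13)≡4=e (all mod 26).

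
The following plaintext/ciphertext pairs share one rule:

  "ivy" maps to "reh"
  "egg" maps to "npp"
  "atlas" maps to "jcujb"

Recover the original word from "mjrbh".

Every letter moves 9 places later in the alphabet, wrapping around z→a.
Decoding mjrbh: m−9=d, j−9=a, r−9=i, b−9=s, h−9=y.

daisy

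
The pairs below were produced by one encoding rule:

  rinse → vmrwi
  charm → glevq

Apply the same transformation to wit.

amx

Compare letters: r→v is +4, i→m is +4, n→r is +4 — a constant shift. This is a Caesar cipher with shift 4.
Applying it to wit: w+4=a, i+4=m, t+4=x.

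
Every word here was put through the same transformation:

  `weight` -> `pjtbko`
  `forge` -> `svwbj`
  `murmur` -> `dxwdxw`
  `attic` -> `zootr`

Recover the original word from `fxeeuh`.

w(22)→p(15) and e(4)→j(9) fit y≡9x+25 (mod 26); the inverse of 9 mod 26 is 3. This is an affine cipher: with a=0,…,z=25, each position x becomes (9x+25) mod 26.
Reversing it on fxeeuh: f(5)→3·(5−25)≡18=s; x(23)→3·(23−25)≡20=u; e(4)→3·(4−25)≡15=p; e(4)→3·(4−25)≡15=p; u(20)→3·(20−25)≡11=l; h(7)→3·(7−25)≡24=y (all mod 26).

supply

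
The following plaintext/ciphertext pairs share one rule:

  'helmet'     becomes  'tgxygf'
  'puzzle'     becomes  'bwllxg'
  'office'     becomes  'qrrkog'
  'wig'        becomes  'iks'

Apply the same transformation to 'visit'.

The rule splits by letter class: vowels +2, consonants +12.
For visit: v(cons)+12=h, i(vowel)+2=k, s(cons)+12=e, i(vowel)+2=k, t(cons)+12=f.

hkekf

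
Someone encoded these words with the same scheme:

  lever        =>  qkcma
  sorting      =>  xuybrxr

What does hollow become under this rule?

mustxg

In lever: l→q is +5, e→k is +6, v→c is +7, e→m is +8 — the shift increases by 1 each position. Letter i (0-indexed) is shifted by i+5, so successive shifts are 5, 6, 7, ….
Applying it to hollow: h+5=m, o+6=u, l+7=s, l+8=t, o+9=x, w+10=g.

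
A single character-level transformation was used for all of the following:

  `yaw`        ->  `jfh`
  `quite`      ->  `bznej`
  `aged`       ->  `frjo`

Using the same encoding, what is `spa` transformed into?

Vowels shift forward by 5 and consonants shift forward by 11.
On spa: s(cons)+11=d, p(cons)+11=a, a(vowel)+5=f.

daf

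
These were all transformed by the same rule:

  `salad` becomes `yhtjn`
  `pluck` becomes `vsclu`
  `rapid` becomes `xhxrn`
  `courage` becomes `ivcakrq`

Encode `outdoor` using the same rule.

ubbmyzd

The shift increases by 1 at each position, starting from +6: 6, 7, 8, ….
Applying it to outdoor: o+6=u, u+7=b, t+8=b, d+9=m, o+10=y, o+11=z, r+12=d.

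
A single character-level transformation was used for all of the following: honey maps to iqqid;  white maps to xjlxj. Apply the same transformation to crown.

dtras

Letter i (0-indexed) is shifted by i+1, so successive shifts are 1, 2, 3, ….
For crown: c+1=d, r+2=t, o+3=r, w+4=a, n+5=s.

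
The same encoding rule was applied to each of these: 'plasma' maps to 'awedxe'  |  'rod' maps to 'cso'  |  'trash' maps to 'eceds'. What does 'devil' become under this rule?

Two shifts are in play — +4 for a/e/i/o/u, +11 for every other letter.
On devil: d(cons)+11=o, e(vowel)+4=i, v(cons)+11=g, i(vowel)+4=m, l(cons)+11=w.

oigmw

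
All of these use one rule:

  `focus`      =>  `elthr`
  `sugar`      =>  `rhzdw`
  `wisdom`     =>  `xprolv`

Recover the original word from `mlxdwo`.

f(5)→e(4) and o(14)→l(11) fit y≡21x+3 (mod 26); the inverse of 21 mod 26 is 5. Each letter's alphabet position (a=0..z=25) is mapped through 21·x+3 mod 26 — an affine cipher.
Undoing it on mlxdwo: m(12)→5·(12−3)≡19=t; l(11)→5·(11−3)≡14=o; x(23)→5·(23−3)≡22=w; d(3)→5·(3−3)≡0=a; w(22)→5·(22−3)≡17=r; o(14)→5·(14−3)≡3=d (all mod 26).

toward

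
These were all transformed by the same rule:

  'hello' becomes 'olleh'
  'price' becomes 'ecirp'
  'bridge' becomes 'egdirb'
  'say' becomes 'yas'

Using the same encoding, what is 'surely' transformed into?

The word is simply reversed.
On surely: reverse → ylerus.

ylerus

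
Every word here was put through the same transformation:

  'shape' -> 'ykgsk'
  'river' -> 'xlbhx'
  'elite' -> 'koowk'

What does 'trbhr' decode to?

novel

Shifts by position in shape: pos 0: s→y (+6), pos 1: h→k (+3), pos 2: a→g (+6), pos 3: p→s (+3) — repeating every 2. The shifts repeat in a cycle of length 2: positions 0,1,… shift by +6, +3, then the pattern repeats.
Reversing it on trbhr: t−6=n, r−3=o, b−6=v, h−3=e, r−6=l.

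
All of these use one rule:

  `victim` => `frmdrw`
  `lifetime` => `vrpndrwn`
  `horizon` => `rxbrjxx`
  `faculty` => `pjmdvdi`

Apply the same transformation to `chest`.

mrncd

The shift depends on letter class: consonant v→f is +10, but vowel i→r is +9. The rule splits by letter class: vowels +9, consonants +10.
For chest: c(cons)+10=m, h(cons)+10=r, e(vowel)+9=n, s(cons)+10=c, t(cons)+10=d.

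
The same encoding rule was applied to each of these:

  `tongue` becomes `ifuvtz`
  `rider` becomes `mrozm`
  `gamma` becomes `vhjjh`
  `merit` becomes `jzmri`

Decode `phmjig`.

t(19)→i(8) and o(14)→f(5) fit y≡11x+7 (mod 26); the inverse of 11 mod 26 is 19. Treating letters as 0–25, the rule is x ↦ 11x + 7 (mod 26).
Reversing it on phmjig: p(15)→19·(15−7)≡22=w; h(7)→19·(7−7)≡0=a; m(12)→19·(12−7)≡17=r; j(9)→19·(9−7)≡12=m; i(8)→19·(8−7)≡19=t; g(6)→19·(6−7)≡7=h (all mod 26).

warmth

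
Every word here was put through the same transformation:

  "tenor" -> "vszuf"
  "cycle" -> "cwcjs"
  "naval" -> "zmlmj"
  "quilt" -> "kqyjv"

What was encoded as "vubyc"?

toxic

t(19)→v(21) and e(4)→s(18) fit y≡21x+12 (mod 26); the inverse of 21 mod 26 is 5. Treating letters as 0–25, the rule is x ↦ 21x + 12 (mod 26).
Reversing it on vubyc: v(21)→5·(21−12)≡19=t; u(20)→5·(20−12)≡14=o; b(1)→5·(1−12)≡23=x; y(24)→5·(24−12)≡8=i; c(2)→5·(2−12)≡2=c (all mod 26).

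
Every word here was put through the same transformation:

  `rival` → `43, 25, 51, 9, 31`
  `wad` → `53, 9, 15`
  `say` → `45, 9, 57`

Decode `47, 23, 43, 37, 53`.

r(#18)→43 and i(#9)→25: differences scale by 2, so n = 2·pos + 7. Each letter becomes 2×(its alphabet position, a=1..z=26) + 7.
Reversing it on 47, 23, 43, 37, 53: 47→(47−7)÷2=20=t, 23→(23−7)÷2=8=h, 43→(43−7)÷2=18=r, 37→(37−7)÷2=15=o, 53→(53−7)÷2=23=w.

throw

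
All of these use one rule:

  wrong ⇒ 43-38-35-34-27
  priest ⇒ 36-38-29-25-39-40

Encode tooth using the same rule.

40-35-35-40-28

w is letter #23 and maps to 43: an offset of 20. Each letter is replaced by its alphabet position (a=1..z=26) + 20.
Applying it to tooth: t=20→40, o=15→35, o=15→35, t=20→40, h=8→28.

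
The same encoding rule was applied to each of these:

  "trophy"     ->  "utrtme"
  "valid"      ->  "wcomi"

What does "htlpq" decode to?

In trophy: t→u is +1, r→t is +2, o→r is +3, p→t is +4 — the shift increases by 1 each position. The shift increases by 1 at each position, starting from +1: 1, 2, 3, ….
Undoing it on htlpq: h−1=g, t−2=r, l−3=i, p−4=l, q−5=l.

grill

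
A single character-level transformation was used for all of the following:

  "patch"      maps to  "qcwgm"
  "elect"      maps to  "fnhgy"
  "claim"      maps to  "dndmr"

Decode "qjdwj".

In patch: p→q is +1, a→c is +2, t→w is +3, c→g is +4 — the shift increases by 1 each position. The shift increases by 1 at each position, starting from +1: 1, 2, 3, ….
Decoding qjdwj: q−1=p, j−2=h, d−3=a, w−4=s, j−5=e.

phase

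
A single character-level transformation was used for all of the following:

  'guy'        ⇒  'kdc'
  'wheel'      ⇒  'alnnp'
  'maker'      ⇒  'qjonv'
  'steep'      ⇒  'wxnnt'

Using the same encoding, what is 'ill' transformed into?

rpp

Two shifts are in play — +9 for a/e/i/o/u, +4 for every other letter.
On ill: i(vowel)+9=r, l(cons)+4=p, l(cons)+4=p.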